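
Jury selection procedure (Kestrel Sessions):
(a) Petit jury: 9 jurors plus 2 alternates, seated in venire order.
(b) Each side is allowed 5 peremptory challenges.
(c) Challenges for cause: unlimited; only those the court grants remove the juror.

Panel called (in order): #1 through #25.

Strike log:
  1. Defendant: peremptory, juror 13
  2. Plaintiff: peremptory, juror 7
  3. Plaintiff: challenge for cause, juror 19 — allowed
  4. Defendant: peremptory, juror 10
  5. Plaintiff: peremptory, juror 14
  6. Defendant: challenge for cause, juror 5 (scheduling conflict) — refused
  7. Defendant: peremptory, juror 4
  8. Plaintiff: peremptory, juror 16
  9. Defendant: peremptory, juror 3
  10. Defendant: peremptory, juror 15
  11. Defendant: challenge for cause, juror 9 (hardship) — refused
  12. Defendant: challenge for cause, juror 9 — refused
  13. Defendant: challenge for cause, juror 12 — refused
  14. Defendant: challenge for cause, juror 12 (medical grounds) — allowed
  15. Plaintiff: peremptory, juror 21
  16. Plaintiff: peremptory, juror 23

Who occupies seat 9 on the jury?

Removed: #3, #4, #7, #10, #12, #13, #14, #15, #16, #19, #21, #23. (#5, #9 stay — for-cause denied.)
Seating in order: seats 1–9 → #1, #2, #5, #6, #8, #9, #11, #17, #18; alternates → #20, #22.
So seat 9 is #18.

18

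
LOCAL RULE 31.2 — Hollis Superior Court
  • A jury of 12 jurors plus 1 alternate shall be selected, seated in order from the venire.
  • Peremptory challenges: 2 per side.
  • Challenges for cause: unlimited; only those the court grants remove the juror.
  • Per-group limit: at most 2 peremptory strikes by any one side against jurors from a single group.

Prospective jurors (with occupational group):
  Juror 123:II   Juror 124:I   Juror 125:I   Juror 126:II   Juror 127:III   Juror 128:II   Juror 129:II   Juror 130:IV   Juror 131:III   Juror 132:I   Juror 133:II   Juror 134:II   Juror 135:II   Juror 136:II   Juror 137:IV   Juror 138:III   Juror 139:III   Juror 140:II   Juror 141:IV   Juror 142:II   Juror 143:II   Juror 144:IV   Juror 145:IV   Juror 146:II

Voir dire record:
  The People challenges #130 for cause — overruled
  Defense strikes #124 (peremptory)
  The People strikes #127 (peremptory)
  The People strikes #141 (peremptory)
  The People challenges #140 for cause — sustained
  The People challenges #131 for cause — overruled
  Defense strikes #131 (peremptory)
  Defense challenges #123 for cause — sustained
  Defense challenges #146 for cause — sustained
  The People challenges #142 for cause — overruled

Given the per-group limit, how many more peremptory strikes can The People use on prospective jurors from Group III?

The People peremptories so far: #127, #141 — 2 of 2 used, 0 left overall.
Against Group III: #127 — 1 used; per-group cap 2 leaves 1.
Binding limit: min(0, 1) = 0.

0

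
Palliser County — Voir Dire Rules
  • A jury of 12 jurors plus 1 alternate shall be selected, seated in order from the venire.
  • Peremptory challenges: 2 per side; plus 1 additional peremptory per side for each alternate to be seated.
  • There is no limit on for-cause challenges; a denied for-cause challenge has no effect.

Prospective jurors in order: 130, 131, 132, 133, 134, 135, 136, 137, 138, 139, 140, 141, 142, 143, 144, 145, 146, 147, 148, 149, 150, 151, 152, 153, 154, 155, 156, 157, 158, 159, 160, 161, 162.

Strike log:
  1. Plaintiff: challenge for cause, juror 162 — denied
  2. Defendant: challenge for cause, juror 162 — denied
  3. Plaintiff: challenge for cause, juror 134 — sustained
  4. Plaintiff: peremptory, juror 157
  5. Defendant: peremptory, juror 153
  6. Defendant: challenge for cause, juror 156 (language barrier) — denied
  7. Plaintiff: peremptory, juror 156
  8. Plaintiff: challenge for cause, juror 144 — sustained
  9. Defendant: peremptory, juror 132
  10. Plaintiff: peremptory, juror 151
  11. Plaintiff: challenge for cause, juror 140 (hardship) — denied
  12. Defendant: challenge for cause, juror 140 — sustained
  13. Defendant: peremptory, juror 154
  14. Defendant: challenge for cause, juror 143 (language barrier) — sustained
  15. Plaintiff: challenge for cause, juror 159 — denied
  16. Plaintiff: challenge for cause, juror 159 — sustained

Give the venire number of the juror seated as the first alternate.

Removed: #132, #134, #140, #143, #144, #151, #153, #154, #156, #157, #159. (#162 stays — for-cause denied.)
Seating in order: seats 1–12 → #130, #131, #133, #135, #136, #137, #138, #139, #141, #142, #145, #146; alternates → #147.
So alternate 1 is #147.

147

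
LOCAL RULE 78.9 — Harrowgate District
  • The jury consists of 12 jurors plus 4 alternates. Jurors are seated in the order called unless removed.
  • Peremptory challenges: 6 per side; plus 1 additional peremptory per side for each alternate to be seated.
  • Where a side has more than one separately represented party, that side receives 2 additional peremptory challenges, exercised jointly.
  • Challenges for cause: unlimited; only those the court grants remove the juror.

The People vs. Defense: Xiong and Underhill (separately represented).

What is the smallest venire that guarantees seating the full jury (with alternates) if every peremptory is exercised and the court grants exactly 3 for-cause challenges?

41

Seats to fill: 12 + 4 alternates = 16.
Peremptories — The People: 6 + 1×4 = 10; Defense: 6 + 1×4 + 2 = 12; total 22.
For-cause removals: 3.
Minimum venire: 16 + 22 + 3 = 41.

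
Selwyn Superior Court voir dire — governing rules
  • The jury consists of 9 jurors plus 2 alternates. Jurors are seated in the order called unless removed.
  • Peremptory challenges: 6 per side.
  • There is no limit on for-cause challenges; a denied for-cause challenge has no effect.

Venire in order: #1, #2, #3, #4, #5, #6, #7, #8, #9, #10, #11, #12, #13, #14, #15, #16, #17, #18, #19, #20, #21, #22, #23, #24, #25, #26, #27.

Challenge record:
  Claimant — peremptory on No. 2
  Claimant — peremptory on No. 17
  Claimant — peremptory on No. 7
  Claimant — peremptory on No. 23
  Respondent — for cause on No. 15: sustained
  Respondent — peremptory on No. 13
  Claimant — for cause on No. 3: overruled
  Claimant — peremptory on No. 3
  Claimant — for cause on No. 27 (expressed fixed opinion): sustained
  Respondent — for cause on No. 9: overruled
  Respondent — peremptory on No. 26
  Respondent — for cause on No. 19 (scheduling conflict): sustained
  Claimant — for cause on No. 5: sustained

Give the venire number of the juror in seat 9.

Removed: #2, #3, #5, #7, #13, #15, #17, #19, #23, #26, #27. (#9 stays — for-cause denied.)
Seating in order: seats 1–9 → #1, #4, #6, #8, #9, #10, #11, #12, #14; alternates → #16, #18.
So seat 9 is #14.

14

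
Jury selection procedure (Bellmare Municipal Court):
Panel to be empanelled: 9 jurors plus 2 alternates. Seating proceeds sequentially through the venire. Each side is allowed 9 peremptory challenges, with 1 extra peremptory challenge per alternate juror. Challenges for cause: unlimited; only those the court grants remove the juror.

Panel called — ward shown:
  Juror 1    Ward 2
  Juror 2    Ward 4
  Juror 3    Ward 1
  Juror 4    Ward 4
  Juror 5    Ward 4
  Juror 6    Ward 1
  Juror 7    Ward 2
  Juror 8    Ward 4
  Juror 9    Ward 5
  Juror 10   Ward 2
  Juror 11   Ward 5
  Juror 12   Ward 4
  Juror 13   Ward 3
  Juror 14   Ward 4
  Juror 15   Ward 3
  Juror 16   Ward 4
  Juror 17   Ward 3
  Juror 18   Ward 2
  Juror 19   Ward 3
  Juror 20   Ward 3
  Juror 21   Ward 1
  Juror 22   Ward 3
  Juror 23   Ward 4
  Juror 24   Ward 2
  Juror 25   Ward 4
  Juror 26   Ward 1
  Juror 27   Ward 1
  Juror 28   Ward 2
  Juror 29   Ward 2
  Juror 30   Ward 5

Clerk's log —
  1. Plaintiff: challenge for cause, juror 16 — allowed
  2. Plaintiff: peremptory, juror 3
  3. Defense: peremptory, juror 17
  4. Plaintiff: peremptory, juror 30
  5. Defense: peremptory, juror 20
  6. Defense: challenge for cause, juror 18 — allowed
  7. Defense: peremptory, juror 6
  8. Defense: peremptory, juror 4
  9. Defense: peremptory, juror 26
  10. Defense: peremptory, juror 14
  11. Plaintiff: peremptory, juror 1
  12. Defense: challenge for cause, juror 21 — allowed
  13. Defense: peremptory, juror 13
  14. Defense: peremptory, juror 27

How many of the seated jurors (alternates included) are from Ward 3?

Removed: #1, #3, #4, #6, #13, #14, #16, #17, #18, #20, #21, #26, #27, #30.
Seated (11 incl. alternates): #2, #5, #7, #8, #9, #10, #11, #12, #15, #19, #22.
Of those, in Ward 3: #15, #19, #22 → 3.

3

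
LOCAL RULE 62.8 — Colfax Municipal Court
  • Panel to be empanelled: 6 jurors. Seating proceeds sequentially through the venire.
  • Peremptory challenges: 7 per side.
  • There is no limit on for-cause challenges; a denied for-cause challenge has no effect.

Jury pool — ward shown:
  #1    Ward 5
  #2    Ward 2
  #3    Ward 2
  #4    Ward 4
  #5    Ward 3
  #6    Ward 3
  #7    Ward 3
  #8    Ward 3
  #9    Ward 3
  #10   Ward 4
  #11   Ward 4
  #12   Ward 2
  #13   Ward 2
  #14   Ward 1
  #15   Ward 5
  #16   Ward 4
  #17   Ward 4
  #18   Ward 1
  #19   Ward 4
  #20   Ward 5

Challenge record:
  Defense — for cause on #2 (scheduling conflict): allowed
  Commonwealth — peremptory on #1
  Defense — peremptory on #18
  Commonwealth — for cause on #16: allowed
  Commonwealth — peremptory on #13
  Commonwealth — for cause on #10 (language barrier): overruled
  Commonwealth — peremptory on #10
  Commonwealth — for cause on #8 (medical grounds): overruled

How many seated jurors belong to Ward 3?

4

Removed: #1, #2, #10, #13, #16, #18.
Seated jurors 1–6: #3, #4, #5, #6, #7, #8.
Of those, in Ward 3: #5, #6, #7, #8 → 4.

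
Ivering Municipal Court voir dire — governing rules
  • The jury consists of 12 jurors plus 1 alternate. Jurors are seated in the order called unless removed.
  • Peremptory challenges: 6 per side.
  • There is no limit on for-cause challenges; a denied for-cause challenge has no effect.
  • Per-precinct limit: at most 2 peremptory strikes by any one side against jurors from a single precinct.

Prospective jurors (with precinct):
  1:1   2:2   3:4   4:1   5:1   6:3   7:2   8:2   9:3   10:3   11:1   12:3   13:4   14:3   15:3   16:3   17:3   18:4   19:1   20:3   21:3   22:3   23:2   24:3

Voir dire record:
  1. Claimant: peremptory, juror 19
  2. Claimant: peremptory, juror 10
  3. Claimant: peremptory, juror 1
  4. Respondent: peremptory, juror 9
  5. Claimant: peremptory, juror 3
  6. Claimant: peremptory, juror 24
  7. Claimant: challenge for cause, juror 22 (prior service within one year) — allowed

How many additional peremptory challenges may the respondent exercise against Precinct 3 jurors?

Respondent peremptories so far: #9 — 1 of 6 used, 5 left overall.
Against Precinct 3: #9 — 1 used; per-precinct cap 2 leaves 1.
Binding limit: min(5, 1) = 1.

1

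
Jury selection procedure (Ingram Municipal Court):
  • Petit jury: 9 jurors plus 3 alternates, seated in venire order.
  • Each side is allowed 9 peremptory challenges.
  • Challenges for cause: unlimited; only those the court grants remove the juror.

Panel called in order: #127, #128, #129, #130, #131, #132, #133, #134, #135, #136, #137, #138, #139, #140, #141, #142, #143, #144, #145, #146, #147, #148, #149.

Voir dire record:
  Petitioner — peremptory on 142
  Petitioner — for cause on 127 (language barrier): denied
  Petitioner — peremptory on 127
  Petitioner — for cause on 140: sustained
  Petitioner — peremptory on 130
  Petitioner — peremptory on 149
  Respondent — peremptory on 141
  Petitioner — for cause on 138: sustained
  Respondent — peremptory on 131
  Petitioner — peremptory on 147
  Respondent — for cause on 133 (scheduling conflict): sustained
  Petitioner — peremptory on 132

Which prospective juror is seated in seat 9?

Removed: #127, #130, #131, #132, #133, #138, #140, #141, #142, #147, #149.
Seating in order: seats 1–9 → #128, #129, #134, #135, #136, #137, #139, #143, #144; alternates → #145, #146, #148.
So seat 9 is #144.

144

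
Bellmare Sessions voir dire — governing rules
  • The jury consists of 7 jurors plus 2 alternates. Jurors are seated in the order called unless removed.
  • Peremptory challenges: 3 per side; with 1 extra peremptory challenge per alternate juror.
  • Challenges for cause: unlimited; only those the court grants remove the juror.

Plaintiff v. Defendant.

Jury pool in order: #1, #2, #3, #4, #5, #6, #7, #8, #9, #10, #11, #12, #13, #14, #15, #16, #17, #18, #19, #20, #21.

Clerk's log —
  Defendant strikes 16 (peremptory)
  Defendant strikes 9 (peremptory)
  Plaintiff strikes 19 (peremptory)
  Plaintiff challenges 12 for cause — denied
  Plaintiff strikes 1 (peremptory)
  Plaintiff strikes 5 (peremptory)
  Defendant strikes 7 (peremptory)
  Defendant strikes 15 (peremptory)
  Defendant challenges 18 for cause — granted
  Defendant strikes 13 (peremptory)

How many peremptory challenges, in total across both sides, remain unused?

2

Plaintiff allotment: 3 base + 1 × 2 alternates = 5. Defendant allotment: 3 base + 1 × 2 alternates = 5.
Plaintiff peremptories used: #19, #1, #5 — 3 (the for-cause on #12 doesn't count).
Defendant peremptories used: #16, #9, #7, #15, #13 — 5 (the for-cause on #18 doesn't count).
Remaining: (5 − 3) + (5 − 5) = 2.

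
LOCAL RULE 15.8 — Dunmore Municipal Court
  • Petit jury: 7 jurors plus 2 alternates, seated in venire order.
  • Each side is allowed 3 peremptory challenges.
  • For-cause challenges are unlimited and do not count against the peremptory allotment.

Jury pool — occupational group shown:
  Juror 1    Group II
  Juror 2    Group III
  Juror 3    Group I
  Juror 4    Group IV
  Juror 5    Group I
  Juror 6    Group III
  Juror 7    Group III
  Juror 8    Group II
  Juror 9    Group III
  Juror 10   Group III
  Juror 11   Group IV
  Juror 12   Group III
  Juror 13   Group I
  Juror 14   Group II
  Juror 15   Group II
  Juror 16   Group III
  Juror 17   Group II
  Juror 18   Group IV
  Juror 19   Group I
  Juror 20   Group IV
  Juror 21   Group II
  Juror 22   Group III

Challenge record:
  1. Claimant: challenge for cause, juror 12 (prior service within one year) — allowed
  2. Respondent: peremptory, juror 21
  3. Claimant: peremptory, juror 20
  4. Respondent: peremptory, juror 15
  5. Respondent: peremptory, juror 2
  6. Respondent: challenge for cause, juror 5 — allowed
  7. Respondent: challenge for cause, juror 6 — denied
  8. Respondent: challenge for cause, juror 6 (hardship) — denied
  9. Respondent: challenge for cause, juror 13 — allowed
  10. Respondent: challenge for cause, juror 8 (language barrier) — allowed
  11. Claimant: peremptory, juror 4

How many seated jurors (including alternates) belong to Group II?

2

Removed: #2, #4, #5, #8, #12, #13, #15, #20, #21.
Seated (9 incl. alternates): #1, #3, #6, #7, #9, #10, #11, #14, #16.
Of those, in Group II: #1, #14 → 2.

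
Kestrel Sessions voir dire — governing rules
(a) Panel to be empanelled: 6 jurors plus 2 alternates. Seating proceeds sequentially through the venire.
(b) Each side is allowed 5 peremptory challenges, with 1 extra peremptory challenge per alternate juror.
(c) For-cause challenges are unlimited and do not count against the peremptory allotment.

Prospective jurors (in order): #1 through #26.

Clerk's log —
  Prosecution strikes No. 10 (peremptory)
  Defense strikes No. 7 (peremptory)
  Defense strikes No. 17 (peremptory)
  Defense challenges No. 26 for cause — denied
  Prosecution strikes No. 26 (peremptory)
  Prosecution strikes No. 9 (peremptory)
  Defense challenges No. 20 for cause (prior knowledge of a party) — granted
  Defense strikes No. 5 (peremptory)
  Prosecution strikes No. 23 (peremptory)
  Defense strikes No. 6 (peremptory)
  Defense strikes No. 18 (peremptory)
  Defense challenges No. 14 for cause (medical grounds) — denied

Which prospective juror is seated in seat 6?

11

Removed: #5, #6, #7, #9, #10, #17, #18, #20, #23, #26. (#14 stays — for-cause denied.)
Seating in order: seats 1–6 → #1, #2, #3, #4, #8, #11; alternates → #12, #13.
So seat 6 is #11.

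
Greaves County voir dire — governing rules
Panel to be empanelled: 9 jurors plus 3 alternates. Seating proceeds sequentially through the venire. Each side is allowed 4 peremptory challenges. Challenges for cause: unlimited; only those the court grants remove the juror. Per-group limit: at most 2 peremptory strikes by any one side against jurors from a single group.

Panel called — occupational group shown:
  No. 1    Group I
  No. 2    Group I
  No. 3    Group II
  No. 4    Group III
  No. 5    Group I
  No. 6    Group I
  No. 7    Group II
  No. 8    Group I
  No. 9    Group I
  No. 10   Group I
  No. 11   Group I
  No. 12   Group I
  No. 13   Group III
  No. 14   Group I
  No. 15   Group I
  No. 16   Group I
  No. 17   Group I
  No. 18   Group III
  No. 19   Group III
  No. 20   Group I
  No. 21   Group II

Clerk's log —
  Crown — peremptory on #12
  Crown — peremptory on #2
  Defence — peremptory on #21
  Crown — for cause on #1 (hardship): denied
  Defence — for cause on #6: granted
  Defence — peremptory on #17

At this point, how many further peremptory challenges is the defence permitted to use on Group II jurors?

1

Defence peremptories so far: #21, #17 — 2 of 4 used, 2 left overall.
Against Group II: #21 — 1 used; per-group cap 2 leaves 1.
Binding limit: min(2, 1) = 1.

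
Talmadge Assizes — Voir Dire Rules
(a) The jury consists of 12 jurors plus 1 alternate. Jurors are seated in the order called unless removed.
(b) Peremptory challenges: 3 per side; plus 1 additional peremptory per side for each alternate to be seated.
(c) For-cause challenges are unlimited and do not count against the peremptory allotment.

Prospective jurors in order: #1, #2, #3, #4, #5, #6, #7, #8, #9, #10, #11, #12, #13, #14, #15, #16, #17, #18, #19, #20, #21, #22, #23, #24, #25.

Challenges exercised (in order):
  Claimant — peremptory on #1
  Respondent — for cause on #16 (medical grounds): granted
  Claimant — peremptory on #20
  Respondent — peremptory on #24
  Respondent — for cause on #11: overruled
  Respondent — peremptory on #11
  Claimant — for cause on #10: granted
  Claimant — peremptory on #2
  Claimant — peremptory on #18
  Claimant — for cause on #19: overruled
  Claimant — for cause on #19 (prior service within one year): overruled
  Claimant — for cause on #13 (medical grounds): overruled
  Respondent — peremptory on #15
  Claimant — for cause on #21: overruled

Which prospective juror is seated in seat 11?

17

Removed: #1, #2, #10, #11, #15, #16, #18, #20, #24. (#13, #19, #21 stay — for-cause denied.)
Seating in order: seats 1–12 → #3, #4, #5, #6, #7, #8, #9, #12, #13, #14, #17, #19; alternates → #21.
So seat 11 is #17.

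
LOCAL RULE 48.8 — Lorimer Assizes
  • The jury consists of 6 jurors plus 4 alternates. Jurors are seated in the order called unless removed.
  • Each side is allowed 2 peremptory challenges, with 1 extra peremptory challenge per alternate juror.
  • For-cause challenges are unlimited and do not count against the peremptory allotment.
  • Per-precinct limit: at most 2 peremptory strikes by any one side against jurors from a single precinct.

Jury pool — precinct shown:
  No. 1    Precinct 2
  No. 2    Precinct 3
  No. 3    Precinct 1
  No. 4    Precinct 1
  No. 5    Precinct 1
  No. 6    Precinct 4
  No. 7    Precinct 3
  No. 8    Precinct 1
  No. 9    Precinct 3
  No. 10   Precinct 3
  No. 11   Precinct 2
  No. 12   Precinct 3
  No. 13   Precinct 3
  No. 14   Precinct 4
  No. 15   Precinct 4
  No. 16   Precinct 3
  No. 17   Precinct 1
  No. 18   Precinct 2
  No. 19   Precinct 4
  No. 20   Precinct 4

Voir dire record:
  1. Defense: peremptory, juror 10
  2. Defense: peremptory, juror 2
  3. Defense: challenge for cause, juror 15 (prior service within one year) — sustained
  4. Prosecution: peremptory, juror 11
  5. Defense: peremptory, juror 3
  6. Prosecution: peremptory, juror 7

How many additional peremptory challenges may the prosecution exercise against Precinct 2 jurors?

1

Prosecution peremptories so far: #11, #7 — 2 of 6 used, 4 left overall.
Against Precinct 2: #11 — 1 used; per-precinct cap 2 leaves 1.
Binding limit: min(4, 1) = 1.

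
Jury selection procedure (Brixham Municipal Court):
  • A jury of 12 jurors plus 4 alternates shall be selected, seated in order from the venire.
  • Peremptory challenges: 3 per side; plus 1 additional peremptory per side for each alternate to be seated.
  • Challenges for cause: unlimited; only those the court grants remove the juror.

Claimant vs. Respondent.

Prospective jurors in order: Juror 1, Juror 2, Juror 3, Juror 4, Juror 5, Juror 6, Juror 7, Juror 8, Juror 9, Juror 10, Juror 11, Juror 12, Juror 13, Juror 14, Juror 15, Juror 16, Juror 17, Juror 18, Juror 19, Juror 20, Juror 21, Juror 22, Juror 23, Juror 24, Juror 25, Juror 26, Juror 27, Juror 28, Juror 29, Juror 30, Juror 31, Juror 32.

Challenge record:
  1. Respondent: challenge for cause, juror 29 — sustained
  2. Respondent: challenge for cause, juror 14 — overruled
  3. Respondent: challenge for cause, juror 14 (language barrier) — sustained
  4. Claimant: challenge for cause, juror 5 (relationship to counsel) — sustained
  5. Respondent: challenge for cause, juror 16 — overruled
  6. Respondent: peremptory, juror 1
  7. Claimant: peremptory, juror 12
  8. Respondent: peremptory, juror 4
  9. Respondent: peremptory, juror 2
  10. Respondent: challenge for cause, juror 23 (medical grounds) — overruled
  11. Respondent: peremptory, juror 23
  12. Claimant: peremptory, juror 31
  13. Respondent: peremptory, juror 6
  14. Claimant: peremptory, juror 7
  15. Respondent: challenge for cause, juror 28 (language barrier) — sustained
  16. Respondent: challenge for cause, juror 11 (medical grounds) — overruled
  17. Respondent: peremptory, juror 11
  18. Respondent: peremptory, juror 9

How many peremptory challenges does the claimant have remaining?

Claimant allotment: 3 base + 1 × 4 alternates = 7.
Claimant peremptories used: #12, #31, #7 — 3 (the for-cause on #5 doesn't count).
Remaining: 7 − 3 = 4.

4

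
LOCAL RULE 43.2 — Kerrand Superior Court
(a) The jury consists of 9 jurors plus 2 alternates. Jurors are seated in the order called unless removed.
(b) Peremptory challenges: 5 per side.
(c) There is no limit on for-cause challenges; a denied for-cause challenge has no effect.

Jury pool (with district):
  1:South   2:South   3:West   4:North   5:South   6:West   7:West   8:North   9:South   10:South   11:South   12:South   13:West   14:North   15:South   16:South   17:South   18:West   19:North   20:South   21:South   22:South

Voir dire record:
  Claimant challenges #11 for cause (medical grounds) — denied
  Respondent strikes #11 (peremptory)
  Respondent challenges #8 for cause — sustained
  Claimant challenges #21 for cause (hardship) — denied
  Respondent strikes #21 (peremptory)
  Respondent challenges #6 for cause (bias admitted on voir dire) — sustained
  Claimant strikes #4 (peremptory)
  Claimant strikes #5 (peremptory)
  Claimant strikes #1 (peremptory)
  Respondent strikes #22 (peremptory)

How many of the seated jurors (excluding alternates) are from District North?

1

Removed: #1, #4, #5, #6, #8, #11, #21, #22.
Seated jurors 1–9: #2, #3, #7, #9, #10, #12, #13, #14, #15 (alternates #16, #17 not counted).
Of those, in District North: #14 → 1.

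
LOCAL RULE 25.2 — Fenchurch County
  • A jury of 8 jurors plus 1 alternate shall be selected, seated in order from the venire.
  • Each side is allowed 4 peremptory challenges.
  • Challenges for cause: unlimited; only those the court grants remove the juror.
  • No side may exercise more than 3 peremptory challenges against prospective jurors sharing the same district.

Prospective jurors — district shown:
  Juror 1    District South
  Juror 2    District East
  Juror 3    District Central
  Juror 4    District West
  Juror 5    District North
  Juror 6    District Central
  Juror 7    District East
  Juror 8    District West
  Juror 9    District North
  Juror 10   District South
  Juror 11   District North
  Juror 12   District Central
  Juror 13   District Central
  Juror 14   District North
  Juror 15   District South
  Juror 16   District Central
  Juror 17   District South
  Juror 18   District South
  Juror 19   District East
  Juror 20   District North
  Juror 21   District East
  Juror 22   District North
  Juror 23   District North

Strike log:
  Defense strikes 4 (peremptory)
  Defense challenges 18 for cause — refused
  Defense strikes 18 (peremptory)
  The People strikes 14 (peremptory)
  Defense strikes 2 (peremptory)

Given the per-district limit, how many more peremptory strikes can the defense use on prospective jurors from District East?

Defense peremptories so far: #4, #18, #2 — 3 of 4 used, 1 left overall.
Against District East: #2 — 1 used; per-district cap 3 leaves 2.
Binding limit: min(1, 2) = 1.

1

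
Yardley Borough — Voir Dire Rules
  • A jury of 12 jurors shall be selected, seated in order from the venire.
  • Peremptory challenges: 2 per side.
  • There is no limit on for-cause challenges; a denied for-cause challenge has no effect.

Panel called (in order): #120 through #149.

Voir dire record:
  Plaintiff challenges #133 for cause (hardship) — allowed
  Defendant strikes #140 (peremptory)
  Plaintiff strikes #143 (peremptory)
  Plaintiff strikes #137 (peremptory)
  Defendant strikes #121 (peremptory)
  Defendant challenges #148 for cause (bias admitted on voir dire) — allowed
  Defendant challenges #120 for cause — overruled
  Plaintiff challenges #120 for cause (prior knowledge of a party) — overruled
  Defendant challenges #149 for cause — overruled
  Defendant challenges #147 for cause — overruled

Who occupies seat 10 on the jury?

Removed: #121, #133, #137, #140, #143, #148. (#120, #147, #149 stay — for-cause denied.)
Seating in order: seats 1–12 → #120, #122, #123, #124, #125, #126, #127, #128, #129, #130, #131, #132.
So seat 10 is #130.

130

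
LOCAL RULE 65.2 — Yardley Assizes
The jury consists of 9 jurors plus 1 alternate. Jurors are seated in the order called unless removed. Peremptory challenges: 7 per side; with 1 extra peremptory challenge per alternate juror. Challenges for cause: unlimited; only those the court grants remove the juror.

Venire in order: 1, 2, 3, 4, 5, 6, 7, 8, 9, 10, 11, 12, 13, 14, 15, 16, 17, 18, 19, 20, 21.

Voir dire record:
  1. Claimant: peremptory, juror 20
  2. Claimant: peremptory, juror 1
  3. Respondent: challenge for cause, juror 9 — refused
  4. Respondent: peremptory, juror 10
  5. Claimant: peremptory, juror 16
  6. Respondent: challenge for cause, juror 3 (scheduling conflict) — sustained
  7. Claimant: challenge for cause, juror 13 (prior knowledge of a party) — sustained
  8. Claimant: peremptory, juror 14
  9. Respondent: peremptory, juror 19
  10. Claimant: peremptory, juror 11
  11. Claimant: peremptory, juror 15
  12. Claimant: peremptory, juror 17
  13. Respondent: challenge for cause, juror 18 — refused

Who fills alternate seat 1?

Removed: #1, #3, #10, #11, #13, #14, #15, #16, #17, #19, #20. (#9, #18 stay — for-cause denied.)
Seating in order: seats 1–9 → #2, #4, #5, #6, #7, #8, #9, #12, #18; alternates → #21.
So alternate 1 is #21.

21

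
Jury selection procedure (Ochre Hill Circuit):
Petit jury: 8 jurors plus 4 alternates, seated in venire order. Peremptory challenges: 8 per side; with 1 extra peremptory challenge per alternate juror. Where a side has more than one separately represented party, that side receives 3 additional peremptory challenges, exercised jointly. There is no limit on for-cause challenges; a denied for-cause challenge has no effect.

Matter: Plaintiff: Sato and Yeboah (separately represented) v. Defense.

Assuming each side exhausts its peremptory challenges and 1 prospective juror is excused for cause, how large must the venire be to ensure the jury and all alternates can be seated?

Seats to fill: 8 + 4 alternates = 12.
Peremptories — Plaintiff: 8 + 1×4 + 3 = 15; Defense: 8 + 1×4 = 12; total 27.
For-cause removals: 1.
Minimum venire: 12 + 27 + 1 = 40.

40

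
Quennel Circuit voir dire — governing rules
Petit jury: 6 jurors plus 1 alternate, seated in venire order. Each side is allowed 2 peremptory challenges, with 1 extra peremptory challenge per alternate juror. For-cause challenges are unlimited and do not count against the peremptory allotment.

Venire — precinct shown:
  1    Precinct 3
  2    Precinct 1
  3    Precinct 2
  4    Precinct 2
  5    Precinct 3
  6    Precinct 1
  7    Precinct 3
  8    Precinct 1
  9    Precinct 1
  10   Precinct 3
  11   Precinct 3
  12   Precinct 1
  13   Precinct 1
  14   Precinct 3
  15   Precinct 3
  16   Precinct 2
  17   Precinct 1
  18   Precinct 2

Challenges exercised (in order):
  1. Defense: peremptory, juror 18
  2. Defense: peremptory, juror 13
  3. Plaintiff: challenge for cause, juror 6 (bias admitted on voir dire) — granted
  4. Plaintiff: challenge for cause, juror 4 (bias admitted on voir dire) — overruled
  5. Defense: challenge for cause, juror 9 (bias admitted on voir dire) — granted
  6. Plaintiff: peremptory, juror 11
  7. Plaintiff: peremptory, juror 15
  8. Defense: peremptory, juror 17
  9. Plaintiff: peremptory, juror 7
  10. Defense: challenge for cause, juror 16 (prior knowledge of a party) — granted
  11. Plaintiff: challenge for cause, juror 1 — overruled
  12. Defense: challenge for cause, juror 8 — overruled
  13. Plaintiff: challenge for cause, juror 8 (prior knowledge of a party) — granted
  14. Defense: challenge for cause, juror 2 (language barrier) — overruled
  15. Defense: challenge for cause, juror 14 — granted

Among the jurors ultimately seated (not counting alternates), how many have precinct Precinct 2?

Removed: #6, #7, #8, #9, #11, #13, #14, #15, #16, #17, #18.
Seated jurors 1–6: #1, #2, #3, #4, #5, #10 (alternates #12 not counted).
Of those, in Precinct 2: #3, #4 → 2.

2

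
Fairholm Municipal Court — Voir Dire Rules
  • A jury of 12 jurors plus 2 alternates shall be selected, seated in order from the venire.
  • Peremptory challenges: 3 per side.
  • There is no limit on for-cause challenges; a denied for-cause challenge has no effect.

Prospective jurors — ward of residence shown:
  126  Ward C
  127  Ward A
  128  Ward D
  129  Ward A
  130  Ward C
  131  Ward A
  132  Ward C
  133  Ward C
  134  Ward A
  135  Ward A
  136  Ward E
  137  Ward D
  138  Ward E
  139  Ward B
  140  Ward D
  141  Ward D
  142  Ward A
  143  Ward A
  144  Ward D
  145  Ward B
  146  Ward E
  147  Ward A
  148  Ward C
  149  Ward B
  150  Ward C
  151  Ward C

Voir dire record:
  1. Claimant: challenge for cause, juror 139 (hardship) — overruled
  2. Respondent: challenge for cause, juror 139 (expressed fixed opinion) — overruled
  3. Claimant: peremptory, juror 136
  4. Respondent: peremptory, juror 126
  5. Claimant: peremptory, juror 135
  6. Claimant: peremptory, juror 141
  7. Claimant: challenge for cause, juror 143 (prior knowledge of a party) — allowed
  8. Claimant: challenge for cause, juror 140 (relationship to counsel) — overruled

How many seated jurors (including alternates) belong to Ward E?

1

Removed: #126, #135, #136, #141, #143.
Seated (14 incl. alternates): #127, #128, #129, #130, #131, #132, #133, #134, #137, #138, #139, #140, #142, #144.
Of those, in Ward E: #138 → 1.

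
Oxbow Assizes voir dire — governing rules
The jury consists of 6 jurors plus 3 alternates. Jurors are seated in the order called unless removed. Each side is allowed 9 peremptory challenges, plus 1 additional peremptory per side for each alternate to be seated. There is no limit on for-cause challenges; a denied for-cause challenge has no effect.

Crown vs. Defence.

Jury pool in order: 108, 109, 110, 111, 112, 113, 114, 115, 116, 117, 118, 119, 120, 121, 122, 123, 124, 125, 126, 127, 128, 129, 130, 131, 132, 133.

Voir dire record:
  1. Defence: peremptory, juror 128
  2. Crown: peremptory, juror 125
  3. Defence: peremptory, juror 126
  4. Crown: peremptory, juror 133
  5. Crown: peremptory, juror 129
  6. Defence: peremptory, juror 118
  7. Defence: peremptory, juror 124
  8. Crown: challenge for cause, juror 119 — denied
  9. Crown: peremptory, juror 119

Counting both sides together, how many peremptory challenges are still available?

Crown allotment: 9 base + 1 × 3 alternates = 12. Defence allotment: 9 base + 1 × 3 alternates = 12.
Crown peremptories used: #125, #133, #129, #119 — 4 (the for-cause on #119 doesn't count).
Defence peremptories used: #128, #126, #118, #124 — 4.
Remaining: (12 − 4) + (12 − 4) = 16.

16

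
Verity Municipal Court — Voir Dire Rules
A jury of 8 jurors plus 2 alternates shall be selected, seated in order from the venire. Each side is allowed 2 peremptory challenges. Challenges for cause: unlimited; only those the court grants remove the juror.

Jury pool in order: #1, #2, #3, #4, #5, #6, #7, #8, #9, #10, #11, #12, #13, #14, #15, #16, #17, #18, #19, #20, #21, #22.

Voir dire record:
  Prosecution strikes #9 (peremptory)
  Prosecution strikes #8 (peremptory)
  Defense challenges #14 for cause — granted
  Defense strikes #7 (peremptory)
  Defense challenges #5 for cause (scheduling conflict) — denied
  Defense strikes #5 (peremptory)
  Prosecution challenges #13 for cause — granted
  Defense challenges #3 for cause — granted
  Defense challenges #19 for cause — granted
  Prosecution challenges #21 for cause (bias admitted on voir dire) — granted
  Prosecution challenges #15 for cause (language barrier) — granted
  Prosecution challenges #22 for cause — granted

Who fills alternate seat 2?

Removed: #3, #5, #7, #8, #9, #13, #14, #15, #19, #21, #22.
Seating in order: seats 1–8 → #1, #2, #4, #6, #10, #11, #12, #16; alternates → #17, #18.
So alternate 2 is #18.

18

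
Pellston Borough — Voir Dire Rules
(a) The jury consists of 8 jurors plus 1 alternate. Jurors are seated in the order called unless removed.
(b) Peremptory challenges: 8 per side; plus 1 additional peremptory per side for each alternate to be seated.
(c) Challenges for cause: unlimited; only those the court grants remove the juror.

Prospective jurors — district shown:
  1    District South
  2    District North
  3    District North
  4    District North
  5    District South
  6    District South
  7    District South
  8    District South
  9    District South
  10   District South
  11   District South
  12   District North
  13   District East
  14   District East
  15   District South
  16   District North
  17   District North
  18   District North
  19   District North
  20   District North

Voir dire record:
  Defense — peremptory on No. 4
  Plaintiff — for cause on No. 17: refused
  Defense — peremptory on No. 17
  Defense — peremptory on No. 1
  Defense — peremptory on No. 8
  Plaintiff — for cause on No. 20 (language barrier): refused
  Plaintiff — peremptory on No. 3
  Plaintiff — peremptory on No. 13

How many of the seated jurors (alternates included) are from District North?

Removed: #1, #3, #4, #8, #13, #17.
Seated (9 incl. alternates): #2, #5, #6, #7, #9, #10, #11, #12, #14.
Of those, in District North: #2, #12 → 2.

2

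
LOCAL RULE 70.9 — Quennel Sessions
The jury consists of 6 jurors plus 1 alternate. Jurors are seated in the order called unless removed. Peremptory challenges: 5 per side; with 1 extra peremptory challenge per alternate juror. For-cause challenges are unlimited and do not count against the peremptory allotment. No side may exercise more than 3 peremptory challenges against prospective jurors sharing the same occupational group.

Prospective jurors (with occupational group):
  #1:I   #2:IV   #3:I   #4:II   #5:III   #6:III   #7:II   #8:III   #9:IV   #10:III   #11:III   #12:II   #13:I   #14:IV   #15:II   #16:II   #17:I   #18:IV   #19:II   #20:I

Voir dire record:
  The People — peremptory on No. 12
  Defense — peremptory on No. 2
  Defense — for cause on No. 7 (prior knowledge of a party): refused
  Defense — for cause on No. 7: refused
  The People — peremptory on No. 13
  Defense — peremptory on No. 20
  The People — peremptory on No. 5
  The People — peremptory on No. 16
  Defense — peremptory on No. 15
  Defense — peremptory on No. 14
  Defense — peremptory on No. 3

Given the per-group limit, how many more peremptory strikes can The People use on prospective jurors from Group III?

2

The People peremptories so far: #12, #13, #5, #16 — 4 of 6 used, 2 left overall.
Against Group III: #5 — 1 used; per-group cap 3 leaves 2.
Binding limit: min(2, 2) = 2.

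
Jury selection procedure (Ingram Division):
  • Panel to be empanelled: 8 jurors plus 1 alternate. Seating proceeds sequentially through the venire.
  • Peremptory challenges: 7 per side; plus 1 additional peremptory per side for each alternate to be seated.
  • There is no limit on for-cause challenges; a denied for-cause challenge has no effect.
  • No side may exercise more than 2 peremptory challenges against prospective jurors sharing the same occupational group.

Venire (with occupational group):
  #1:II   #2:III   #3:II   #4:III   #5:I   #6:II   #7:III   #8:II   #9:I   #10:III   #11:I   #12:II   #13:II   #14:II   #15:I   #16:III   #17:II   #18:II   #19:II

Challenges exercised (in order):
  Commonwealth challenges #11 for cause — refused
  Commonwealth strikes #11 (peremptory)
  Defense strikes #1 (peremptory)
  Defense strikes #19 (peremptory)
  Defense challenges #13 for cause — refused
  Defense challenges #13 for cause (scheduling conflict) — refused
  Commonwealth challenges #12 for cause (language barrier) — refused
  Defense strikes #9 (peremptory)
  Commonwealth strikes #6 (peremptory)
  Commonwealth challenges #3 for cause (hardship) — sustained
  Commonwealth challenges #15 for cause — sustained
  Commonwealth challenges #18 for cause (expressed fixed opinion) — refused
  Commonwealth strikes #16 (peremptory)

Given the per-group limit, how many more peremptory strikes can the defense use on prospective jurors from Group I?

Defense peremptories so far: #1, #19, #9 — 3 of 8 used, 5 left overall.
Against Group I: #9 — 1 used; per-group cap 2 leaves 1.
Binding limit: min(5, 1) = 1.

1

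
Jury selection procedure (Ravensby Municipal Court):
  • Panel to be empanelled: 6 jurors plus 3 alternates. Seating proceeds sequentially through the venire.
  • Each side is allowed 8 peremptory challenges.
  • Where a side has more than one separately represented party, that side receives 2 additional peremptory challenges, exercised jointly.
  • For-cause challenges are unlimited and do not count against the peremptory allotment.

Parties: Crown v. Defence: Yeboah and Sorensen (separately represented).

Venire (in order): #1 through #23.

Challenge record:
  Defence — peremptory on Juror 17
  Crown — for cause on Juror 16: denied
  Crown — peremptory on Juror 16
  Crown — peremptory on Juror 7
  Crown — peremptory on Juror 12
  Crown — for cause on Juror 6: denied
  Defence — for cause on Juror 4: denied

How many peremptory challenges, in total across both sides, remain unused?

14

Crown allotment: 8. Defence allotment: 8 base + 2 multi-party = 10.
Crown peremptories used: #16, #7, #12 — 3 (for-cause on #16, #6 don't count).
Defence peremptories used: #17 — 1 (the for-cause on #4 doesn't count).
Remaining: (8 − 3) + (10 − 1) = 14.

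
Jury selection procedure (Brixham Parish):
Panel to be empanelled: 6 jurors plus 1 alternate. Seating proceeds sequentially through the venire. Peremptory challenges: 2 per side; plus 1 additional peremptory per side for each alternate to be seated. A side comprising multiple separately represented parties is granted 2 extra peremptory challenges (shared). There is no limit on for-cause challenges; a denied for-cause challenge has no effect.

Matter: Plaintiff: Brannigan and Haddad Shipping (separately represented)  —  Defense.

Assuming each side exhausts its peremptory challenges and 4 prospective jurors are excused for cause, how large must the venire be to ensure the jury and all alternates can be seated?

Seats to fill: 6 + 1 alternates = 7.
Peremptories — Plaintiff: 2 + 1×1 + 2 = 5; Defense: 2 + 1×1 = 3; total 8.
For-cause removals: 4.
Minimum venire: 7 + 8 + 4 = 19.

19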